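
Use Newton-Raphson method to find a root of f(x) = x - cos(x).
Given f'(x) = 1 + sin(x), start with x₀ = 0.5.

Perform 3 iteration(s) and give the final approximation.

f(x) = x - cos(x)
f'(x) = 1 + sin(x)
x₀ = 0.5

Newton-Raphson formula: x_{n+1} = x_n - f(x_n)/f'(x_n)

Iteration 1:
  f(0.500000) = -0.377583
  f'(0.500000) = 1.479426
  x_1 = 0.500000 - (-0.377583)/1.479426 = 0.755222
Iteration 2:
  f(0.755222) = 0.027103
  f'(0.755222) = 1.685451
  x_2 = 0.755222 - 0.027103/1.685451 = 0.739142
Iteration 3:
  f(0.739142) = 0.000095
  f'(0.739142) = 1.673654
  x_3 = 0.739142 - 0.000095/1.673654 = 0.739085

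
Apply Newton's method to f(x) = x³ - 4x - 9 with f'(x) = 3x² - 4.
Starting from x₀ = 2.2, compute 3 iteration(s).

f(x) = x³ - 4x - 9
f'(x) = 3x² - 4
x₀ = 2.2

Newton-Raphson formula: x_{n+1} = x_n - f(x_n)/f'(x_n)

Iteration 1:
  f(2.200000) = -7.152000
  f'(2.200000) = 10.520000
  x_1 = 2.200000 - (-7.152000)/10.520000 = 2.879848
Iteration 2:
  f(2.879848) = 3.364696
  f'(2.879848) = 20.880572
  x_2 = 2.879848 - 3.364696/20.880572 = 2.718708
Iteration 3:
  f(2.718708) = 0.220151
  f'(2.718708) = 18.174118
  x_3 = 2.718708 - 0.220151/18.174118 = 2.706594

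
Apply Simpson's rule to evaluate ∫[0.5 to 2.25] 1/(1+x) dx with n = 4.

f(x) = 1/(1+x)
a = 0.5, b = 2.25, n = 4
h = (b - a)/n = 0.437500

Simpson's rule: (h/3)[f(x₀) + 4f(x₁) + 2f(x₂) + ... + f(xₙ)]

x_0 = 0.5000, f(x_0) = 0.666667, coefficient = 1
x_1 = 0.9375, f(x_1) = 0.516129, coefficient = 4
x_2 = 1.3750, f(x_2) = 0.421053, coefficient = 2
x_3 = 1.8125, f(x_3) = 0.355556, coefficient = 4
x_4 = 2.2500, f(x_4) = 0.307692, coefficient = 1

I ≈ (0.437500/3) × 5.303203 = 0.773384
Exact value: 0.773190
Error: 0.000194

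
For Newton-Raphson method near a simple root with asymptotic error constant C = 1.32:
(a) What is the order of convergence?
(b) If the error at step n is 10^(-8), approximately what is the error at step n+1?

(a) Newton-Raphson has quadratic (order 2) convergence near simple roots.
    This means |e_{n+1}| ≈ C|e_n|².

(b) With |e_n| = 10^(-8) and C = 1.32:
    |e_{n+1}| ≈ 1.32 × (10^(-8))² = 1.32 × 10^(-16)

(a) 2 (quadratic); (b) |e_{n+1}| ≈ 1.320e-16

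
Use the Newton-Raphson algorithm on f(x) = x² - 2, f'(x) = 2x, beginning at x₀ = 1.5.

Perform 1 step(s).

f(x) = x² - 2
f'(x) = 2x
x₀ = 1.5

Newton-Raphson formula: x_{n+1} = x_n - f(x_n)/f'(x_n)

Iteration 1:
  f(1.500000) = 0.250000
  f'(1.500000) = 3.000000
  x_1 = 1.500000 - 0.250000/3.000000 = 1.416667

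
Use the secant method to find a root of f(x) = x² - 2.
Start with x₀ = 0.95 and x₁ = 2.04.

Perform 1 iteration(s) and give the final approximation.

f(x) = x² - 2
x₀ = 0.95, x₁ = 2.04

Secant formula: x_{n+1} = x_n - f(x_n)(x_n - x_{n-1})/(f(x_n) - f(x_{n-1}))

Iteration 1:
  f(0.950000) = -1.097500
  f(2.040000) = 2.161600
  x_2 = 2.040000 - 2.161600×(2.040000 - 0.950000)/(2.161600 - (-1.097500))
       = 1.317057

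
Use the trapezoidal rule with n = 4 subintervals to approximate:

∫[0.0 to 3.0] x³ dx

f(x) = x³
a = 0.0, b = 3.0, n = 4
h = (b - a)/n = 0.750000

Trapezoidal rule: (h/2)[f(x₀) + 2f(x₁) + 2f(x₂) + ... + f(xₙ)]

x_0 = 0.0000, f(x_0) = 0.000000, coefficient = 1
x_1 = 0.7500, f(x_1) = 0.421875, coefficient = 2
x_2 = 1.5000, f(x_2) = 3.375000, coefficient = 2
x_3 = 2.2500, f(x_3) = 11.390625, coefficient = 2
x_4 = 3.0000, f(x_4) = 27.000000, coefficient = 1

I ≈ (0.750000/2) × 57.375000 = 21.515625
Exact value: 20.250000
Error: 1.265625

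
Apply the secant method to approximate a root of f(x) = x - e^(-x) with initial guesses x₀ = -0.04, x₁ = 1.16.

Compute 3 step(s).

f(x) = x - e^(-x)
x₀ = -0.04, x₁ = 1.16

Secant formula: x_{n+1} = x_n - f(x_n)(x_n - x_{n-1})/(f(x_n) - f(x_{n-1}))

Iteration 1:
  f(-0.040000) = -1.080811
  f(1.160000) = 0.846514
  x_2 = 1.160000 - 0.846514×(1.160000 - (-0.040000))/(0.846514 - (-1.080811))
       = 0.632940
Iteration 2:
  f(1.160000) = 0.846514
  f(0.632940) = 0.101911
  x_3 = 0.632940 - 0.101911×(0.632940 - 1.160000)/(0.101911 - 0.846514)
       = 0.560803
Iteration 3:
  f(0.632940) = 0.101911
  f(0.560803) = -0.009948
  x_4 = 0.560803 - (-0.009948)×(0.560803 - 0.632940)/(-0.009948 - 0.101911)
       = 0.567218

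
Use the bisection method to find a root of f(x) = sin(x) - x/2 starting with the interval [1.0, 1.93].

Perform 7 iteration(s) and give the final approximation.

f(x) = sin(x) - x/2
Initial interval: [1.0, 1.93]

Iteration 1:
  c_1 = (1.000000 + 1.930000)/2 = 1.465000
  f(c_1) = f(1.465000) = 0.261909
  f(a) × f(c) ≥ 0, new interval: [1.465000, 1.930000]
Iteration 2:
  c_2 = (1.465000 + 1.930000)/2 = 1.697500
  f(c_2) = f(1.697500) = 0.143234
  f(a) × f(c) ≥ 0, new interval: [1.697500, 1.930000]
Iteration 3:
  c_3 = (1.697500 + 1.930000)/2 = 1.813750
  f(c_3) = f(1.813750) = 0.063757
  f(a) × f(c) ≥ 0, new interval: [1.813750, 1.930000]
Iteration 4:
  c_4 = (1.813750 + 1.930000)/2 = 1.871875
  f(c_4) = f(1.871875) = 0.019080
  f(a) × f(c) ≥ 0, new interval: [1.871875, 1.930000]
Iteration 5:
  c_5 = (1.871875 + 1.930000)/2 = 1.900937
  f(c_5) = f(1.900937) = -0.004472
  f(a) × f(c) < 0, new interval: [1.871875, 1.900937]
Iteration 6:
  c_6 = (1.871875 + 1.900937)/2 = 1.886406
  f(c_6) = f(1.886406) = 0.007404
  f(a) × f(c) ≥ 0, new interval: [1.886406, 1.900937]
Iteration 7:
  c_7 = (1.886406 + 1.900937)/2 = 1.893672
  f(c_7) = f(1.893672) = 0.001491
  f(a) × f(c) ≥ 0, new interval: [1.893672, 1.900937]

After 7 iteration(s), the approximation is c_7 = 1.893672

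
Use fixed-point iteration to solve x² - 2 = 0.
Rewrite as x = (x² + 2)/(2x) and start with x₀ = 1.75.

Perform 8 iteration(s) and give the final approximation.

Equation: x² - 2 = 0
Fixed-point form: x = (x² + 2)/(2x)
x₀ = 1.75

x_1 = g(1.750000) = 1.446429
x_2 = g(1.446429) = 1.414572
x_3 = g(1.414572) = 1.414214
x_4 = g(1.414214) = 1.414214
x_5 = g(1.414214) = 1.414214
x_6 = g(1.414214) = 1.414214
x_7 = g(1.414214) = 1.414214
x_8 = g(1.414214) = 1.414214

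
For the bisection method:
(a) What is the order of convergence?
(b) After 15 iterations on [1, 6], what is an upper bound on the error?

(a) Bisection has linear (order 1) convergence; the error is halved each step.

(b) Error bound = (b-a)/2^n = (6 - 1)/2^{15}
    = 5/2^{15}

(a) 1 (linear); (b) error ≤ 1.53e-04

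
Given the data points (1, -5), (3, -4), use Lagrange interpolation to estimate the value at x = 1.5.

Lagrange interpolation formula:
P(x) = Σ yᵢ × Lᵢ(x)
where Lᵢ(x) = Π_{j≠i} (x - xⱼ)/(xᵢ - xⱼ)

L_0(1.5) = (1.5 - 3)/(1 - 3) = 0.750000
L_1(1.5) = (1.5 - 1)/(3 - 1) = 0.250000

P(1.5) = (-5)×L_0(1.5) + (-4)×L_1(1.5)
P(1.5) = -4.750000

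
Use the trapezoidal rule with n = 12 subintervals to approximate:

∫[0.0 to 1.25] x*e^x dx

f(x) = x*e^x
a = 0.0, b = 1.25, n = 12
h = (b - a)/n = 0.104167

Trapezoidal rule: (h/2)[f(x₀) + 2f(x₁) + 2f(x₂) + ... + f(xₙ)]

x_0 = 0.0000, f(x_0) = 0.000000, coefficient = 1
x_1 = 0.1042, f(x_1) = 0.115603, coefficient = 2
x_2 = 0.2083, f(x_2) = 0.256588, coefficient = 2
x_3 = 0.3125, f(x_3) = 0.427137, coefficient = 2
x_4 = 0.4167, f(x_4) = 0.632040, coefficient = 2
x_5 = 0.5208, f(x_5) = 0.876786, coefficient = 2
x_6 = 0.6250, f(x_6) = 1.167654, coefficient = 2
x_7 = 0.7292, f(x_7) = 1.511819, coefficient = 2
x_8 = 0.8333, f(x_8) = 1.917480, coefficient = 2
x_9 = 0.9375, f(x_9) = 2.393990, coefficient = 2
x_10 = 1.0417, f(x_10) = 2.952017, coefficient = 2
x_11 = 1.1458, f(x_11) = 3.603716, coefficient = 2
x_12 = 1.2500, f(x_12) = 4.362929, coefficient = 1

I ≈ (0.104167/2) × 36.072589 = 1.878781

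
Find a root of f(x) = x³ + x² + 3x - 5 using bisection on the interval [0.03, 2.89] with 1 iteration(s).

f(x) = x³ + x² + 3x - 5
Initial interval: [0.03, 2.89]

Iteration 1:
  c_1 = (0.030000 + 2.890000)/2 = 1.460000
  f(c_1) = f(1.460000) = 4.623736
  f(a) × f(c) < 0, new interval: [0.030000, 1.460000]

After 1 iteration(s), the approximation is c_1 = 1.460000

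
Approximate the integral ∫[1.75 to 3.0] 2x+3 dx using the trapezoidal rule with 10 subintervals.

f(x) = 2x+3
a = 1.75, b = 3.0, n = 10
h = (b - a)/n = 0.125000

Trapezoidal rule: (h/2)[f(x₀) + 2f(x₁) + 2f(x₂) + ... + f(xₙ)]

x_0 = 1.7500, f(x_0) = 6.500000, coefficient = 1
x_1 = 1.8750, f(x_1) = 6.750000, coefficient = 2
x_2 = 2.0000, f(x_2) = 7.000000, coefficient = 2
x_3 = 2.1250, f(x_3) = 7.250000, coefficient = 2
x_4 = 2.2500, f(x_4) = 7.500000, coefficient = 2
x_5 = 2.3750, f(x_5) = 7.750000, coefficient = 2
x_6 = 2.5000, f(x_6) = 8.000000, coefficient = 2
x_7 = 2.6250, f(x_7) = 8.250000, coefficient = 2
x_8 = 2.7500, f(x_8) = 8.500000, coefficient = 2
x_9 = 2.8750, f(x_9) = 8.750000, coefficient = 2
x_10 = 3.0000, f(x_10) = 9.000000, coefficient = 1

I ≈ (0.125000/2) × 155.000000 = 9.687500
Exact value: 9.687500
Error: 0.000000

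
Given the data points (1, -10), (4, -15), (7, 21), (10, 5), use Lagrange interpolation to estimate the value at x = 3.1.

Lagrange interpolation formula:
P(x) = Σ yᵢ × Lᵢ(x)
where Lᵢ(x) = Π_{j≠i} (x - xⱼ)/(xᵢ - xⱼ)

L_0(3.1) = (3.1 - 4)/(1 - 4) × (3.1 - 7)/(1 - 7) × (3.1 - 10)/(1 - 10) = 0.149500
L_1(3.1) = (3.1 - 1)/(4 - 1) × (3.1 - 7)/(4 - 7) × (3.1 - 10)/(4 - 10) = 1.046500
L_2(3.1) = (3.1 - 1)/(7 - 1) × (3.1 - 4)/(7 - 4) × (3.1 - 10)/(7 - 10) = -0.241500
L_3(3.1) = (3.1 - 1)/(10 - 1) × (3.1 - 4)/(10 - 4) × (3.1 - 7)/(10 - 7) = 0.045500

P(3.1) = (-10)×L_0(3.1) + (-15)×L_1(3.1) + 21×L_2(3.1) + 5×L_3(3.1)
P(3.1) = -22.036500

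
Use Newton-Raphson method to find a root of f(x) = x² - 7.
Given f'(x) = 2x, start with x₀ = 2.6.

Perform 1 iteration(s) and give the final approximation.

f(x) = x² - 7
f'(x) = 2x
x₀ = 2.6

Newton-Raphson formula: x_{n+1} = x_n - f(x_n)/f'(x_n)

Iteration 1:
  f(2.600000) = -0.240000
  f'(2.600000) = 5.200000
  x_1 = 2.600000 - (-0.240000)/5.200000 = 2.646154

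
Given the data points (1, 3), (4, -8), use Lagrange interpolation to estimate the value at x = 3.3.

Lagrange interpolation formula:
P(x) = Σ yᵢ × Lᵢ(x)
where Lᵢ(x) = Π_{j≠i} (x - xⱼ)/(xᵢ - xⱼ)

L_0(3.3) = (3.3 - 4)/(1 - 4) = 0.233333
L_1(3.3) = (3.3 - 1)/(4 - 1) = 0.766667

P(3.3) = 3×L_0(3.3) + (-8)×L_1(3.3)
P(3.3) = -5.433333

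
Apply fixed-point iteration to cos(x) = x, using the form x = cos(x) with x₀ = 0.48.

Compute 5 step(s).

Equation: cos(x) = x
Fixed-point form: x = cos(x)
x₀ = 0.48

x_1 = g(0.480000) = 0.886995
x_2 = g(0.886995) = 0.631744
x_3 = g(0.631744) = 0.806999
x_4 = g(0.806999) = 0.691669
x_5 = g(0.691669) = 0.770182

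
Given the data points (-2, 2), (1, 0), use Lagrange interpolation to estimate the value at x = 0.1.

Lagrange interpolation formula:
P(x) = Σ yᵢ × Lᵢ(x)
where Lᵢ(x) = Π_{j≠i} (x - xⱼ)/(xᵢ - xⱼ)

L_0(0.1) = (0.1 - 1)/(-2 - 1) = 0.300000
L_1(0.1) = (0.1 - (-2))/(1 - (-2)) = 0.700000

P(0.1) = 2×L_0(0.1) + 0×L_1(0.1)
P(0.1) = 0.600000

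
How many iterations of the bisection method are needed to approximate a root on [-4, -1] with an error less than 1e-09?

We need (b-a)/2^n ≤ 1e-09
(-1 - (-4))/2^n ≤ 1e-09
3/2^n ≤ 1e-09
2^n ≥ 3000000000
n ≥ log₂(3000000000) = 31.48
n ≥ 32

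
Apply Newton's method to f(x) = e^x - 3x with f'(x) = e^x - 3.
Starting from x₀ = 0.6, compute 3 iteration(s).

f(x) = e^x - 3x
f'(x) = e^x - 3
x₀ = 0.6

Newton-Raphson formula: x_{n+1} = x_n - f(x_n)/f'(x_n)

Iteration 1:
  f(0.600000) = 0.022119
  f'(0.600000) = -1.177881
  x_1 = 0.600000 - 0.022119/(-1.177881) = 0.618778
Iteration 2:
  f(0.618778) = 0.000323
  f'(0.618778) = -1.143341
  x_2 = 0.618778 - 0.000323/(-1.143341) = 0.619061
Iteration 3:
  f(0.619061) = 0.000000
  f'(0.619061) = -1.142816
  x_3 = 0.619061 - 0.000000/(-1.142816) = 0.619061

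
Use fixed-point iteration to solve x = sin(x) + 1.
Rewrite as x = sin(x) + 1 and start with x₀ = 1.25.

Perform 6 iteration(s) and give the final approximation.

Equation: x = sin(x) + 1
Fixed-point form: x = sin(x) + 1
x₀ = 1.25

x_1 = g(1.250000) = 1.948985
x_2 = g(1.948985) = 1.929335
x_3 = g(1.929335) = 1.936411
x_4 = g(1.936411) = 1.933904
x_5 = g(1.933904) = 1.934797
x_6 = g(1.934797) = 1.934480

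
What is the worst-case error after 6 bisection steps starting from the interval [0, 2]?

Bisection error bound: |error| ≤ (b-a)/2^n
|error| ≤ (2 - 0)/2^6 = 2/2^6
|error| ≤ 0.0312500000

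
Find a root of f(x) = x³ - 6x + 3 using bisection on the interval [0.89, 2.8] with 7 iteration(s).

f(x) = x³ - 6x + 3
Initial interval: [0.89, 2.8]

Iteration 1:
  c_1 = (0.890000 + 2.800000)/2 = 1.845000
  f(c_1) = f(1.845000) = -1.789574
  f(a) × f(c) ≥ 0, new interval: [1.845000, 2.800000]
Iteration 2:
  c_2 = (1.845000 + 2.800000)/2 = 2.322500
  f(c_2) = f(2.322500) = 1.592580
  f(a) × f(c) < 0, new interval: [1.845000, 2.322500]
Iteration 3:
  c_3 = (1.845000 + 2.322500)/2 = 2.083750
  f(c_3) = f(2.083750) = -0.454828
  f(a) × f(c) ≥ 0, new interval: [2.083750, 2.322500]
Iteration 4:
  c_4 = (2.083750 + 2.322500)/2 = 2.203125
  f(c_4) = f(2.203125) = 0.474689
  f(a) × f(c) < 0, new interval: [2.083750, 2.203125]
Iteration 5:
  c_5 = (2.083750 + 2.203125)/2 = 2.143438
  f(c_5) = f(2.143438) = -0.012978
  f(a) × f(c) ≥ 0, new interval: [2.143438, 2.203125]
Iteration 6:
  c_6 = (2.143438 + 2.203125)/2 = 2.173281
  f(c_6) = f(2.173281) = 0.225049
  f(a) × f(c) < 0, new interval: [2.143438, 2.173281]
Iteration 7:
  c_7 = (2.143438 + 2.173281)/2 = 2.158359
  f(c_7) = f(2.158359) = 0.104594
  f(a) × f(c) < 0, new interval: [2.143438, 2.158359]

After 7 iteration(s), the approximation is c_7 = 2.158359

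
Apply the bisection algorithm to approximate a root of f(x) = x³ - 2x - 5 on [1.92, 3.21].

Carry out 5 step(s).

f(x) = x³ - 2x - 5
Initial interval: [1.92, 3.21]

Iteration 1:
  c_1 = (1.920000 + 3.210000)/2 = 2.565000
  f(c_1) = f(2.565000) = 6.745712
  f(a) × f(c) < 0, new interval: [1.920000, 2.565000]
Iteration 2:
  c_2 = (1.920000 + 2.565000)/2 = 2.242500
  f(c_2) = f(2.242500) = 1.792098
  f(a) × f(c) < 0, new interval: [1.920000, 2.242500]
Iteration 3:
  c_3 = (1.920000 + 2.242500)/2 = 2.081250
  f(c_3) = f(2.081250) = -0.147354
  f(a) × f(c) ≥ 0, new interval: [2.081250, 2.242500]
Iteration 4:
  c_4 = (2.081250 + 2.242500)/2 = 2.161875
  f(c_4) = f(2.161875) = 0.780213
  f(a) × f(c) < 0, new interval: [2.081250, 2.161875]
Iteration 5:
  c_5 = (2.081250 + 2.161875)/2 = 2.121562
  f(c_5) = f(2.121562) = 0.306086
  f(a) × f(c) < 0, new interval: [2.081250, 2.121562]

After 5 iteration(s), the approximation is c_5 = 2.121562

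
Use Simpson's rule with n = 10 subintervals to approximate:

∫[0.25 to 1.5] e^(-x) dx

f(x) = e^(-x)
a = 0.25, b = 1.5, n = 10
h = (b - a)/n = 0.125000

Simpson's rule: (h/3)[f(x₀) + 4f(x₁) + 2f(x₂) + ... + f(xₙ)]

x_0 = 0.2500, f(x_0) = 0.778801, coefficient = 1
x_1 = 0.3750, f(x_1) = 0.687289, coefficient = 4
x_2 = 0.5000, f(x_2) = 0.606531, coefficient = 2
x_3 = 0.6250, f(x_3) = 0.535261, coefficient = 4
x_4 = 0.7500, f(x_4) = 0.472367, coefficient = 2
x_5 = 0.8750, f(x_5) = 0.416862, coefficient = 4
x_6 = 1.0000, f(x_6) = 0.367879, coefficient = 2
x_7 = 1.1250, f(x_7) = 0.324652, coefficient = 4
x_8 = 1.2500, f(x_8) = 0.286505, coefficient = 2
x_9 = 1.3750, f(x_9) = 0.252840, coefficient = 4
x_10 = 1.5000, f(x_10) = 0.223130, coefficient = 1

I ≈ (0.125000/3) × 13.336113 = 0.555671
Exact value: 0.555671
Error: 0.000001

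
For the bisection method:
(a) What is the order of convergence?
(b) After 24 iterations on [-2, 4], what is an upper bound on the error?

(a) Bisection has linear (order 1) convergence; the error is halved each step.

(b) Error bound = (b-a)/2^n = (4 - (-2))/2^{24}
    = 6/2^{24}

(a) 1 (linear); (b) error ≤ 3.58e-07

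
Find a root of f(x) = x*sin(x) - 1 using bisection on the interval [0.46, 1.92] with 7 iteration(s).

f(x) = x*sin(x) - 1
Initial interval: [0.46, 1.92]

Iteration 1:
  c_1 = (0.460000 + 1.920000)/2 = 1.190000
  f(c_1) = f(1.190000) = 0.104759
  f(a) × f(c) < 0, new interval: [0.460000, 1.190000]
Iteration 2:
  c_2 = (0.460000 + 1.190000)/2 = 0.825000
  f(c_2) = f(0.825000) = -0.393998
  f(a) × f(c) ≥ 0, new interval: [0.825000, 1.190000]
Iteration 3:
  c_3 = (0.825000 + 1.190000)/2 = 1.007500
  f(c_3) = f(1.007500) = -0.148159
  f(a) × f(c) ≥ 0, new interval: [1.007500, 1.190000]
Iteration 4:
  c_4 = (1.007500 + 1.190000)/2 = 1.098750
  f(c_4) = f(1.098750) = -0.021410
  f(a) × f(c) ≥ 0, new interval: [1.098750, 1.190000]
Iteration 5:
  c_5 = (1.098750 + 1.190000)/2 = 1.144375
  f(c_5) = f(1.144375) = 0.041898
  f(a) × f(c) < 0, new interval: [1.098750, 1.144375]
Iteration 6:
  c_6 = (1.098750 + 1.144375)/2 = 1.121563
  f(c_6) = f(1.121563) = 0.010281
  f(a) × f(c) < 0, new interval: [1.098750, 1.121563]
Iteration 7:
  c_7 = (1.098750 + 1.121563)/2 = 1.110156
  f(c_7) = f(1.110156) = -0.005557
  f(a) × f(c) ≥ 0, new interval: [1.110156, 1.121563]

After 7 iteration(s), the approximation is c_7 = 1.110156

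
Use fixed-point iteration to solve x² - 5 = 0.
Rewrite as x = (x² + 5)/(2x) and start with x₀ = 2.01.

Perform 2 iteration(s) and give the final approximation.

Equation: x² - 5 = 0
Fixed-point form: x = (x² + 5)/(2x)
x₀ = 2.01

x_1 = g(2.010000) = 2.248781
x_2 = g(2.248781) = 2.236104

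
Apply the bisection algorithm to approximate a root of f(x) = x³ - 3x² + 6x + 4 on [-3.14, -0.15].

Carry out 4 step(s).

f(x) = x³ - 3x² + 6x + 4
Initial interval: [-3.14, -0.15]

Iteration 1:
  c_1 = (-3.140000 + (-0.150000))/2 = -1.645000
  f(c_1) = f(-1.645000) = -18.439486
  f(a) × f(c) ≥ 0, new interval: [-1.645000, -0.150000]
Iteration 2:
  c_2 = (-1.645000 + (-0.150000))/2 = -0.897500
  f(c_2) = f(-0.897500) = -4.524461
  f(a) × f(c) ≥ 0, new interval: [-0.897500, -0.150000]
Iteration 3:
  c_3 = (-0.897500 + (-0.150000))/2 = -0.523750
  f(c_3) = f(-0.523750) = -0.109114
  f(a) × f(c) ≥ 0, new interval: [-0.523750, -0.150000]
Iteration 4:
  c_4 = (-0.523750 + (-0.150000))/2 = -0.336875
  f(c_4) = f(-0.336875) = 1.600066
  f(a) × f(c) < 0, new interval: [-0.523750, -0.336875]

After 4 iteration(s), the approximation is c_4 = -0.336875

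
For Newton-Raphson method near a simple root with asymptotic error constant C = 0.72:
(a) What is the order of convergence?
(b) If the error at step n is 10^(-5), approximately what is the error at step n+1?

(a) Newton-Raphson has quadratic (order 2) convergence near simple roots.
    This means |e_{n+1}| ≈ C|e_n|².

(b) With |e_n| = 10^(-5) and C = 0.72:
    |e_{n+1}| ≈ 0.72 × (10^(-5))² = 0.72 × 10^(-10)

(a) 2 (quadratic); (b) |e_{n+1}| ≈ 7.200e-11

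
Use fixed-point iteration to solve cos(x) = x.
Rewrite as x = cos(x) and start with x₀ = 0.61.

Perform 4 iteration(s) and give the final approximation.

Equation: cos(x) = x
Fixed-point form: x = cos(x)
x₀ = 0.61

x_1 = g(0.610000) = 0.819648
x_2 = g(0.819648) = 0.682479
x_3 = g(0.682479) = 0.776012
x_4 = g(0.776012) = 0.713713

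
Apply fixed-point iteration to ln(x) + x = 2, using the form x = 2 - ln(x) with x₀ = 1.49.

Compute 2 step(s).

Equation: ln(x) + x = 2
Fixed-point form: x = 2 - ln(x)
x₀ = 1.49

x_1 = g(1.490000) = 1.601224
x_2 = g(1.601224) = 1.529232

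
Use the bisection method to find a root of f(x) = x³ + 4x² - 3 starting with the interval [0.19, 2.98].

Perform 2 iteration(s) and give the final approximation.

f(x) = x³ + 4x² - 3
Initial interval: [0.19, 2.98]

Iteration 1:
  c_1 = (0.190000 + 2.980000)/2 = 1.585000
  f(c_1) = f(1.585000) = 11.030777
  f(a) × f(c) < 0, new interval: [0.190000, 1.585000]
Iteration 2:
  c_2 = (0.190000 + 1.585000)/2 = 0.887500
  f(c_2) = f(0.887500) = 0.849670
  f(a) × f(c) < 0, new interval: [0.190000, 0.887500]

After 2 iteration(s), the approximation is c_2 = 0.887500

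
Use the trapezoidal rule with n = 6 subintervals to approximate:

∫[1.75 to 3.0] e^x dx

f(x) = e^x
a = 1.75, b = 3.0, n = 6
h = (b - a)/n = 0.208333

Trapezoidal rule: (h/2)[f(x₀) + 2f(x₁) + 2f(x₂) + ... + f(xₙ)]

x_0 = 1.7500, f(x_0) = 5.754603, coefficient = 1
x_1 = 1.9583, f(x_1) = 7.087505, coefficient = 2
x_2 = 2.1667, f(x_2) = 8.729138, coefficient = 2
x_3 = 2.3750, f(x_3) = 10.751013, coefficient = 2
x_4 = 2.5833, f(x_4) = 13.241202, coefficient = 2
x_5 = 2.7917, f(x_5) = 16.308177, coefficient = 2
x_6 = 3.0000, f(x_6) = 20.085537, coefficient = 1

I ≈ (0.208333/2) × 138.074211 = 14.382730
Exact value: 14.330934
Error: 0.051796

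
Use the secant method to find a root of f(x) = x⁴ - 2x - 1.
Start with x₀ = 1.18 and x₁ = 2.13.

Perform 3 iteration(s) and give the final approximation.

f(x) = x⁴ - 2x - 1
x₀ = 1.18, x₁ = 2.13

Secant formula: x_{n+1} = x_n - f(x_n)(x_n - x_{n-1})/(f(x_n) - f(x_{n-1}))

Iteration 1:
  f(1.180000) = -1.421222
  f(2.130000) = 15.323462
  x_2 = 2.130000 - 15.323462×(2.130000 - 1.180000)/(15.323462 - (-1.421222))
       = 1.260632
Iteration 2:
  f(2.130000) = 15.323462
  f(1.260632) = -0.995728
  x_3 = 1.260632 - (-0.995728)×(1.260632 - 2.130000)/(-0.995728 - 15.323462)
       = 1.313677
Iteration 3:
  f(1.260632) = -0.995728
  f(1.313677) = -0.649148
  x_4 = 1.313677 - (-0.649148)×(1.313677 - 1.260632)/(-0.649148 - (-0.995728))
       = 1.413031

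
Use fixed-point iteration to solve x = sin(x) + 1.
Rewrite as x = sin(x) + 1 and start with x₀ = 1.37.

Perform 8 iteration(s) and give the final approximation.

Equation: x = sin(x) + 1
Fixed-point form: x = sin(x) + 1
x₀ = 1.37

x_1 = g(1.370000) = 1.979908
x_2 = g(1.979908) = 1.917475
x_3 = g(1.917475) = 1.940507
x_4 = g(1.940507) = 1.932432
x_5 = g(1.932432) = 1.935319
x_6 = g(1.935319) = 1.934294
x_7 = g(1.934294) = 1.934659
x_8 = g(1.934659) = 1.934529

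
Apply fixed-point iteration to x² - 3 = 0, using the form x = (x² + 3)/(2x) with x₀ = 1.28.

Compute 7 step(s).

Equation: x² - 3 = 0
Fixed-point form: x = (x² + 3)/(2x)
x₀ = 1.28

x_1 = g(1.280000) = 1.811875
x_2 = g(1.811875) = 1.733809
x_3 = g(1.733809) = 1.732052
x_4 = g(1.732052) = 1.732051
x_5 = g(1.732051) = 1.732051
x_6 = g(1.732051) = 1.732051
x_7 = g(1.732051) = 1.732051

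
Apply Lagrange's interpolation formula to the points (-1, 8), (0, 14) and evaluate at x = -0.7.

Lagrange interpolation formula:
P(x) = Σ yᵢ × Lᵢ(x)
where Lᵢ(x) = Π_{j≠i} (x - xⱼ)/(xᵢ - xⱼ)

L_0(-0.7) = (-0.7 - 0)/(-1 - 0) = 0.700000
L_1(-0.7) = (-0.7 - (-1))/(0 - (-1)) = 0.300000

P(-0.7) = 8×L_0(-0.7) + 14×L_1(-0.7)
P(-0.7) = 9.800000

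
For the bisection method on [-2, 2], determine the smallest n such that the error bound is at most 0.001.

We need (b-a)/2^n ≤ 0.001
(2 - (-2))/2^n ≤ 0.001
4/2^n ≤ 0.001
2^n ≥ 4000
n ≥ log₂(4000) = 11.97
n ≥ 12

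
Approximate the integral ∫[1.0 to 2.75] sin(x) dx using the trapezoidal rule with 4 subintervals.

f(x) = sin(x)
a = 1.0, b = 2.75, n = 4
h = (b - a)/n = 0.437500

Trapezoidal rule: (h/2)[f(x₀) + 2f(x₁) + 2f(x₂) + ... + f(xₙ)]

x_0 = 1.0000, f(x_0) = 0.841471, coefficient = 1
x_1 = 1.4375, f(x_1) = 0.991129, coefficient = 2
x_2 = 1.8750, f(x_2) = 0.954086, coefficient = 2
x_3 = 2.3125, f(x_3) = 0.737319, coefficient = 2
x_4 = 2.7500, f(x_4) = 0.381661, coefficient = 1

I ≈ (0.437500/2) × 6.588199 = 1.441169
Exact value: 1.464605
Error: 0.023436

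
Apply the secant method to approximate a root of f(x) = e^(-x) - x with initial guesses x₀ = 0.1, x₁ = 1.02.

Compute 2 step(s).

f(x) = e^(-x) - x
x₀ = 0.1, x₁ = 1.02

Secant formula: x_{n+1} = x_n - f(x_n)(x_n - x_{n-1})/(f(x_n) - f(x_{n-1}))

Iteration 1:
  f(0.100000) = 0.804837
  f(1.020000) = -0.659405
  x_2 = 1.020000 - (-0.659405)×(1.020000 - 0.100000)/(-0.659405 - 0.804837)
       = 0.605688
Iteration 2:
  f(1.020000) = -0.659405
  f(0.605688) = -0.059990
  x_3 = 0.605688 - (-0.059990)×(0.605688 - 1.020000)/(-0.059990 - (-0.659405))
       = 0.564224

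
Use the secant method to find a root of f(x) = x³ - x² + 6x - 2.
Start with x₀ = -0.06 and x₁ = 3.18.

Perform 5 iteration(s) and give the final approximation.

f(x) = x³ - x² + 6x - 2
x₀ = -0.06, x₁ = 3.18

Secant formula: x_{n+1} = x_n - f(x_n)(x_n - x_{n-1})/(f(x_n) - f(x_{n-1}))

Iteration 1:
  f(-0.060000) = -2.363816
  f(3.180000) = 39.125032
  x_2 = 3.180000 - 39.125032×(3.180000 - (-0.060000))/(39.125032 - (-2.363816))
       = 0.124598
Iteration 2:
  f(3.180000) = 39.125032
  f(0.124598) = -1.266002
  x_3 = 0.124598 - (-1.266002)×(0.124598 - 3.180000)/(-1.266002 - 39.125032)
       = 0.220366
Iteration 3:
  f(0.124598) = -1.266002
  f(0.220366) = -0.715667
  x_4 = 0.220366 - (-0.715667)×(0.220366 - 0.124598)/(-0.715667 - (-1.266002))
       = 0.344903
Iteration 4:
  f(0.220366) = -0.715667
  f(0.344903) = -0.008509
  x_5 = 0.344903 - (-0.008509)×(0.344903 - 0.220366)/(-0.008509 - (-0.715667))
       = 0.346402
Iteration 5:
  f(0.344903) = -0.008509
  f(0.346402) = -0.000017
  x_6 = 0.346402 - (-0.000017)×(0.346402 - 0.344903)/(-0.000017 - (-0.008509))
       = 0.346405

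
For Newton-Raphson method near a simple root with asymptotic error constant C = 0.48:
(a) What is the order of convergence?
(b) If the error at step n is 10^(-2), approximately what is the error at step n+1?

(a) Newton-Raphson has quadratic (order 2) convergence near simple roots.
    This means |e_{n+1}| ≈ C|e_n|².

(b) With |e_n| = 10^(-2) and C = 0.48:
    |e_{n+1}| ≈ 0.48 × (10^(-2))² = 0.48 × 10^(-4)

(a) 2 (quadratic); (b) |e_{n+1}| ≈ 4.800e-05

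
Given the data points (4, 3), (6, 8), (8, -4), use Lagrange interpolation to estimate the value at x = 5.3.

Lagrange interpolation formula:
P(x) = Σ yᵢ × Lᵢ(x)
where Lᵢ(x) = Π_{j≠i} (x - xⱼ)/(xᵢ - xⱼ)

L_0(5.3) = (5.3 - 6)/(4 - 6) × (5.3 - 8)/(4 - 8) = 0.236250
L_1(5.3) = (5.3 - 4)/(6 - 4) × (5.3 - 8)/(6 - 8) = 0.877500
L_2(5.3) = (5.3 - 4)/(8 - 4) × (5.3 - 6)/(8 - 6) = -0.113750

P(5.3) = 3×L_0(5.3) + 8×L_1(5.3) + (-4)×L_2(5.3)
P(5.3) = 8.183750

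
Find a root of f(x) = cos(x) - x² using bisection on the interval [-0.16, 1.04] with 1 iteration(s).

f(x) = cos(x) - x²
Initial interval: [-0.16, 1.04]

Iteration 1:
  c_1 = (-0.160000 + 1.040000)/2 = 0.440000
  f(c_1) = f(0.440000) = 0.711152
  f(a) × f(c) ≥ 0, new interval: [0.440000, 1.040000]

After 1 iteration(s), the approximation is c_1 = 0.440000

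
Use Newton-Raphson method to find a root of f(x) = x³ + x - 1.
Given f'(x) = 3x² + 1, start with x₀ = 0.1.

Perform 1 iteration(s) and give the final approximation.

f(x) = x³ + x - 1
f'(x) = 3x² + 1
x₀ = 0.1

Newton-Raphson formula: x_{n+1} = x_n - f(x_n)/f'(x_n)

Iteration 1:
  f(0.100000) = -0.899000
  f'(0.100000) = 1.030000
  x_1 = 0.100000 - (-0.899000)/1.030000 = 0.972816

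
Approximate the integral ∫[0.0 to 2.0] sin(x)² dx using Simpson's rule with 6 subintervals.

f(x) = sin(x)²
a = 0.0, b = 2.0, n = 6
h = (b - a)/n = 0.333333

Simpson's rule: (h/3)[f(x₀) + 4f(x₁) + 2f(x₂) + ... + f(xₙ)]

x_0 = 0.0000, f(x_0) = 0.000000, coefficient = 1
x_1 = 0.3333, f(x_1) = 0.107056, coefficient = 4
x_2 = 0.6667, f(x_2) = 0.382381, coefficient = 2
x_3 = 1.0000, f(x_3) = 0.708073, coefficient = 4
x_4 = 1.3333, f(x_4) = 0.944663, coefficient = 2
x_5 = 1.6667, f(x_5) = 0.990837, coefficient = 4
x_6 = 2.0000, f(x_6) = 0.826822, coefficient = 1

I ≈ (0.333333/3) × 10.704778 = 1.189420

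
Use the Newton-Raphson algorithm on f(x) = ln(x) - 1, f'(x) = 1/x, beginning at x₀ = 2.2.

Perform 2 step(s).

f(x) = ln(x) - 1
f'(x) = 1/x
x₀ = 2.2

Newton-Raphson formula: x_{n+1} = x_n - f(x_n)/f'(x_n)

Iteration 1:
  f(2.200000) = -0.211543
  f'(2.200000) = 0.454545
  x_1 = 2.200000 - (-0.211543)/0.454545 = 2.665394
Iteration 2:
  f(2.665394) = -0.019648
  f'(2.665394) = 0.375179
  x_2 = 2.665394 - (-0.019648)/0.375179 = 2.717764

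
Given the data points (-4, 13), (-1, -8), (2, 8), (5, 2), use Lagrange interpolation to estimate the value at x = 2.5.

Lagrange interpolation formula:
P(x) = Σ yᵢ × Lᵢ(x)
where Lᵢ(x) = Π_{j≠i} (x - xⱼ)/(xᵢ - xⱼ)

L_0(2.5) = (2.5 - (-1))/(-4 - (-1)) × (2.5 - 2)/(-4 - 2) × (2.5 - 5)/(-4 - 5) = 0.027006
L_1(2.5) = (2.5 - (-4))/(-1 - (-4)) × (2.5 - 2)/(-1 - 2) × (2.5 - 5)/(-1 - 5) = -0.150463
L_2(2.5) = (2.5 - (-4))/(2 - (-4)) × (2.5 - (-1))/(2 - (-1)) × (2.5 - 5)/(2 - 5) = 1.053241
L_3(2.5) = (2.5 - (-4))/(5 - (-4)) × (2.5 - (-1))/(5 - (-1)) × (2.5 - 2)/(5 - 2) = 0.070216

P(2.5) = 13×L_0(2.5) + (-8)×L_1(2.5) + 8×L_2(2.5) + 2×L_3(2.5)
P(2.5) = 10.121142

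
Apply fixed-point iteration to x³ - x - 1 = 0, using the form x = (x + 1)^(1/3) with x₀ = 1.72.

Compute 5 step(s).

Equation: x³ - x - 1 = 0
Fixed-point form: x = (x + 1)^(1/3)
x₀ = 1.72

x_1 = g(1.720000) = 1.395906
x_2 = g(1.395906) = 1.338104
x_3 = g(1.338104) = 1.327256
x_4 = g(1.327256) = 1.325200
x_5 = g(1.325200) = 1.324809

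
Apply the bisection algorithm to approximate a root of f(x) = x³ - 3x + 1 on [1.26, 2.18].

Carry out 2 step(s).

f(x) = x³ - 3x + 1
Initial interval: [1.26, 2.18]

Iteration 1:
  c_1 = (1.260000 + 2.180000)/2 = 1.720000
  f(c_1) = f(1.720000) = 0.928448
  f(a) × f(c) < 0, new interval: [1.260000, 1.720000]
Iteration 2:
  c_2 = (1.260000 + 1.720000)/2 = 1.490000
  f(c_2) = f(1.490000) = -0.162051
  f(a) × f(c) ≥ 0, new interval: [1.490000, 1.720000]

After 2 iteration(s), the approximation is c_2 = 1.490000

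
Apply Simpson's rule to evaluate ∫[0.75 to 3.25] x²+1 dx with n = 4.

f(x) = x²+1
a = 0.75, b = 3.25, n = 4
h = (b - a)/n = 0.625000

Simpson's rule: (h/3)[f(x₀) + 4f(x₁) + 2f(x₂) + ... + f(xₙ)]

x_0 = 0.7500, f(x_0) = 1.562500, coefficient = 1
x_1 = 1.3750, f(x_1) = 2.890625, coefficient = 4
x_2 = 2.0000, f(x_2) = 5.000000, coefficient = 2
x_3 = 2.6250, f(x_3) = 7.890625, coefficient = 4
x_4 = 3.2500, f(x_4) = 11.562500, coefficient = 1

I ≈ (0.625000/3) × 66.250000 = 13.802083
Exact value: 13.802083
Error: 0.000000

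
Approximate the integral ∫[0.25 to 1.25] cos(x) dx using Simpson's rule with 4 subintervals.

f(x) = cos(x)
a = 0.25, b = 1.25, n = 4
h = (b - a)/n = 0.250000

Simpson's rule: (h/3)[f(x₀) + 4f(x₁) + 2f(x₂) + ... + f(xₙ)]

x_0 = 0.2500, f(x_0) = 0.968912, coefficient = 1
x_1 = 0.5000, f(x_1) = 0.877583, coefficient = 4
x_2 = 0.7500, f(x_2) = 0.731689, coefficient = 2
x_3 = 1.0000, f(x_3) = 0.540302, coefficient = 4
x_4 = 1.2500, f(x_4) = 0.315322, coefficient = 1

I ≈ (0.250000/3) × 8.419152 = 0.701596
Exact value: 0.701581
Error: 0.000015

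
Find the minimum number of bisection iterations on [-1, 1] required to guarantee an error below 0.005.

We need (b-a)/2^n ≤ 0.005
(1 - (-1))/2^n ≤ 0.005
2/2^n ≤ 0.005
2^n ≥ 400
n ≥ log₂(400) = 8.64
n ≥ 9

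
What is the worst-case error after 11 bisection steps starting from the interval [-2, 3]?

Bisection error bound: |error| ≤ (b-a)/2^n
|error| ≤ (3 - (-2))/2^11 = 5/2^11
|error| ≤ 0.0024414062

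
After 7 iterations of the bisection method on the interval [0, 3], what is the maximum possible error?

Bisection error bound: |error| ≤ (b-a)/2^n
|error| ≤ (3 - 0)/2^7 = 3/2^7
|error| ≤ 0.0234375000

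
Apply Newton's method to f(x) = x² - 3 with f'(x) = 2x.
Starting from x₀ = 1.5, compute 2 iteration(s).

f(x) = x² - 3
f'(x) = 2x
x₀ = 1.5

Newton-Raphson formula: x_{n+1} = x_n - f(x_n)/f'(x_n)

Iteration 1:
  f(1.500000) = -0.750000
  f'(1.500000) = 3.000000
  x_1 = 1.500000 - (-0.750000)/3.000000 = 1.750000
Iteration 2:
  f(1.750000) = 0.062500
  f'(1.750000) = 3.500000
  x_2 = 1.750000 - 0.062500/3.500000 = 1.732143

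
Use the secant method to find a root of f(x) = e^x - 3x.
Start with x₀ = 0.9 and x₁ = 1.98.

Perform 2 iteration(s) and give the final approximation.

f(x) = e^x - 3x
x₀ = 0.9, x₁ = 1.98

Secant formula: x_{n+1} = x_n - f(x_n)(x_n - x_{n-1})/(f(x_n) - f(x_{n-1}))

Iteration 1:
  f(0.900000) = -0.240397
  f(1.980000) = 1.302743
  x_2 = 1.980000 - 1.302743×(1.980000 - 0.900000)/(1.302743 - (-0.240397))
       = 1.068247
Iteration 2:
  f(1.980000) = 1.302743
  f(1.068247) = -0.294468
  x_3 = 1.068247 - (-0.294468)×(1.068247 - 1.980000)/(-0.294468 - 1.302743)
       = 1.236341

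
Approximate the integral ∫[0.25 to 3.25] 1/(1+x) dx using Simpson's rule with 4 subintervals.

f(x) = 1/(1+x)
a = 0.25, b = 3.25, n = 4
h = (b - a)/n = 0.750000

Simpson's rule: (h/3)[f(x₀) + 4f(x₁) + 2f(x₂) + ... + f(xₙ)]

x_0 = 0.2500, f(x_0) = 0.800000, coefficient = 1
x_1 = 1.0000, f(x_1) = 0.500000, coefficient = 4
x_2 = 1.7500, f(x_2) = 0.363636, coefficient = 2
x_3 = 2.5000, f(x_3) = 0.285714, coefficient = 4
x_4 = 3.2500, f(x_4) = 0.235294, coefficient = 1

I ≈ (0.750000/3) × 4.905424 = 1.226356
Exact value: 1.223775
Error: 0.002581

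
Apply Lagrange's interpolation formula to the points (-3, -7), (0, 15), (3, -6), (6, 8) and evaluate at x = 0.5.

Lagrange interpolation formula:
P(x) = Σ yᵢ × Lᵢ(x)
where Lᵢ(x) = Π_{j≠i} (x - xⱼ)/(xᵢ - xⱼ)

L_0(0.5) = (0.5 - 0)/(-3 - 0) × (0.5 - 3)/(-3 - 3) × (0.5 - 6)/(-3 - 6) = -0.042438
L_1(0.5) = (0.5 - (-3))/(0 - (-3)) × (0.5 - 3)/(0 - 3) × (0.5 - 6)/(0 - 6) = 0.891204
L_2(0.5) = (0.5 - (-3))/(3 - (-3)) × (0.5 - 0)/(3 - 0) × (0.5 - 6)/(3 - 6) = 0.178241
L_3(0.5) = (0.5 - (-3))/(6 - (-3)) × (0.5 - 0)/(6 - 0) × (0.5 - 3)/(6 - 3) = -0.027006

P(0.5) = (-7)×L_0(0.5) + 15×L_1(0.5) + (-6)×L_2(0.5) + 8×L_3(0.5)
P(0.5) = 12.379630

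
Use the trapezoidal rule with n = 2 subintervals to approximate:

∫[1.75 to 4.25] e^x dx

f(x) = e^x
a = 1.75, b = 4.25, n = 2
h = (b - a)/n = 1.250000

Trapezoidal rule: (h/2)[f(x₀) + 2f(x₁) + 2f(x₂) + ... + f(xₙ)]

x_0 = 1.7500, f(x_0) = 5.754603, coefficient = 1
x_1 = 3.0000, f(x_1) = 20.085537, coefficient = 2
x_2 = 4.2500, f(x_2) = 70.105412, coefficient = 1

I ≈ (1.250000/2) × 116.031089 = 72.519431
Exact value: 64.350810
Error: 8.168621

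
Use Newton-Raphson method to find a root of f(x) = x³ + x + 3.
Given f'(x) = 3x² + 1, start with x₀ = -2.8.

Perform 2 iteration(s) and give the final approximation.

f(x) = x³ + x + 3
f'(x) = 3x² + 1
x₀ = -2.8

Newton-Raphson formula: x_{n+1} = x_n - f(x_n)/f'(x_n)

Iteration 1:
  f(-2.800000) = -21.752000
  f'(-2.800000) = 24.520000
  x_1 = -2.800000 - (-21.752000)/24.520000 = -1.912887
Iteration 2:
  f(-1.912887) = -5.912407
  f'(-1.912887) = 11.977415
  x_2 = -1.912887 - (-5.912407)/11.977415 = -1.419258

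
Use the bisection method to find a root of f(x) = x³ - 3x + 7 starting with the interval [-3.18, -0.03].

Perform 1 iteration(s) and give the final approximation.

f(x) = x³ - 3x + 7
Initial interval: [-3.18, -0.03]

Iteration 1:
  c_1 = (-3.180000 + (-0.030000))/2 = -1.605000
  f(c_1) = f(-1.605000) = 7.680480
  f(a) × f(c) < 0, new interval: [-3.180000, -1.605000]

After 1 iteration(s), the approximation is c_1 = -1.605000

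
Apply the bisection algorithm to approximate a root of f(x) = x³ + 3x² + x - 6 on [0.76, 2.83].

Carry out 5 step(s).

f(x) = x³ + 3x² + x - 6
Initial interval: [0.76, 2.83]

Iteration 1:
  c_1 = (0.760000 + 2.830000)/2 = 1.795000
  f(c_1) = f(1.795000) = 11.244610
  f(a) × f(c) < 0, new interval: [0.760000, 1.795000]
Iteration 2:
  c_2 = (0.760000 + 1.795000)/2 = 1.277500
  f(c_2) = f(1.277500) = 2.258407
  f(a) × f(c) < 0, new interval: [0.760000, 1.277500]
Iteration 3:
  c_3 = (0.760000 + 1.277500)/2 = 1.018750
  f(c_3) = f(1.018750) = -0.810384
  f(a) × f(c) ≥ 0, new interval: [1.018750, 1.277500]
Iteration 4:
  c_4 = (1.018750 + 1.277500)/2 = 1.148125
  f(c_4) = f(1.148125) = 0.616146
  f(a) × f(c) < 0, new interval: [1.018750, 1.148125]
Iteration 5:
  c_5 = (1.018750 + 1.148125)/2 = 1.083437
  f(c_5) = f(1.083437) = -0.123273
  f(a) × f(c) ≥ 0, new interval: [1.083437, 1.148125]

After 5 iteration(s), the approximation is c_5 = 1.083437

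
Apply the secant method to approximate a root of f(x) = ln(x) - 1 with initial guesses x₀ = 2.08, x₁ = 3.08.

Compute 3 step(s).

f(x) = ln(x) - 1
x₀ = 2.08, x₁ = 3.08

Secant formula: x_{n+1} = x_n - f(x_n)(x_n - x_{n-1})/(f(x_n) - f(x_{n-1}))

Iteration 1:
  f(2.080000) = -0.267632
  f(3.080000) = 0.124930
  x_2 = 3.080000 - 0.124930×(3.080000 - 2.080000)/(0.124930 - (-0.267632))
       = 2.761758
Iteration 2:
  f(3.080000) = 0.124930
  f(2.761758) = 0.015867
  x_3 = 2.761758 - 0.015867×(2.761758 - 3.080000)/(0.015867 - 0.124930)
       = 2.715457
Iteration 3:
  f(2.761758) = 0.015867
  f(2.715457) = -0.001040
  x_4 = 2.715457 - (-0.001040)×(2.715457 - 2.761758)/(-0.001040 - 0.015867)
       = 2.718304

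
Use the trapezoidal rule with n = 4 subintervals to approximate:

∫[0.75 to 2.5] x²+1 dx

f(x) = x²+1
a = 0.75, b = 2.5, n = 4
h = (b - a)/n = 0.437500

Trapezoidal rule: (h/2)[f(x₀) + 2f(x₁) + 2f(x₂) + ... + f(xₙ)]

x_0 = 0.7500, f(x_0) = 1.562500, coefficient = 1
x_1 = 1.1875, f(x_1) = 2.410156, coefficient = 2
x_2 = 1.6250, f(x_2) = 3.640625, coefficient = 2
x_3 = 2.0625, f(x_3) = 5.253906, coefficient = 2
x_4 = 2.5000, f(x_4) = 7.250000, coefficient = 1

I ≈ (0.437500/2) × 31.421875 = 6.873535
Exact value: 6.817708
Error: 0.055827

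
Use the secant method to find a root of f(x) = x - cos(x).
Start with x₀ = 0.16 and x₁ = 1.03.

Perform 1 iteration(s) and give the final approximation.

f(x) = x - cos(x)
x₀ = 0.16, x₁ = 1.03

Secant formula: x_{n+1} = x_n - f(x_n)(x_n - x_{n-1})/(f(x_n) - f(x_{n-1}))

Iteration 1:
  f(0.160000) = -0.827227
  f(1.030000) = 0.515181
  x_2 = 1.030000 - 0.515181×(1.030000 - 0.160000)/(0.515181 - (-0.827227))
       = 0.696117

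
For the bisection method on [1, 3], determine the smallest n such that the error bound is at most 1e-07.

We need (b-a)/2^n ≤ 1e-07
(3 - 1)/2^n ≤ 1e-07
2/2^n ≤ 1e-07
2^n ≥ 20000000
n ≥ log₂(20000000) = 24.25
n ≥ 25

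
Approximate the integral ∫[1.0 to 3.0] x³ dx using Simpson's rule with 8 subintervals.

f(x) = x³
a = 1.0, b = 3.0, n = 8
h = (b - a)/n = 0.250000

Simpson's rule: (h/3)[f(x₀) + 4f(x₁) + 2f(x₂) + ... + f(xₙ)]

x_0 = 1.0000, f(x_0) = 1.000000, coefficient = 1
x_1 = 1.2500, f(x_1) = 1.953125, coefficient = 4
x_2 = 1.5000, f(x_2) = 3.375000, coefficient = 2
x_3 = 1.7500, f(x_3) = 5.359375, coefficient = 4
x_4 = 2.0000, f(x_4) = 8.000000, coefficient = 2
x_5 = 2.2500, f(x_5) = 11.390625, coefficient = 4
x_6 = 2.5000, f(x_6) = 15.625000, coefficient = 2
x_7 = 2.7500, f(x_7) = 20.796875, coefficient = 4
x_8 = 3.0000, f(x_8) = 27.000000, coefficient = 1

I ≈ (0.250000/3) × 240.000000 = 20.000000
Exact value: 20.000000
Error: 0.000000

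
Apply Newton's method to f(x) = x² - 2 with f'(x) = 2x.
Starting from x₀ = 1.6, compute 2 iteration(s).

f(x) = x² - 2
f'(x) = 2x
x₀ = 1.6

Newton-Raphson formula: x_{n+1} = x_n - f(x_n)/f'(x_n)

Iteration 1:
  f(1.600000) = 0.560000
  f'(1.600000) = 3.200000
  x_1 = 1.600000 - 0.560000/3.200000 = 1.425000
Iteration 2:
  f(1.425000) = 0.030625
  f'(1.425000) = 2.850000
  x_2 = 1.425000 - 0.030625/2.850000 = 1.414254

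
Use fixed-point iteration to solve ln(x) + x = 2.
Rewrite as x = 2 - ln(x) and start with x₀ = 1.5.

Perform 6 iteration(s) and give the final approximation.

Equation: ln(x) + x = 2
Fixed-point form: x = 2 - ln(x)
x₀ = 1.5

x_1 = g(1.500000) = 1.594535
x_2 = g(1.594535) = 1.533418
x_3 = g(1.533418) = 1.572501
x_4 = g(1.572501) = 1.547333
x_5 = g(1.547333) = 1.563467
x_6 = g(1.563467) = 1.553094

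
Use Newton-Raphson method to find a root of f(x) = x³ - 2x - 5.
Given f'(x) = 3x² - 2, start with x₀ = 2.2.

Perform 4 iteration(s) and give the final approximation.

f(x) = x³ - 2x - 5
f'(x) = 3x² - 2
x₀ = 2.2

Newton-Raphson formula: x_{n+1} = x_n - f(x_n)/f'(x_n)

Iteration 1:
  f(2.200000) = 1.248000
  f'(2.200000) = 12.520000
  x_1 = 2.200000 - 1.248000/12.520000 = 2.100319
Iteration 2:
  f(2.100319) = 0.064589
  f'(2.100319) = 11.234026
  x_2 = 2.100319 - 0.064589/11.234026 = 2.094570
Iteration 3:
  f(2.094570) = 0.000208
  f'(2.094570) = 11.161672
  x_3 = 2.094570 - 0.000208/11.161672 = 2.094551
Iteration 4:
  f(2.094551) = 0.000000
  f'(2.094551) = 11.161438
  x_4 = 2.094551 - 0.000000/11.161438 = 2.094551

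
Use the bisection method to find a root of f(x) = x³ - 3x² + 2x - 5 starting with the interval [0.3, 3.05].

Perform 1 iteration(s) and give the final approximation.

f(x) = x³ - 3x² + 2x - 5
Initial interval: [0.3, 3.05]

Iteration 1:
  c_1 = (0.300000 + 3.050000)/2 = 1.675000
  f(c_1) = f(1.675000) = -5.367453
  f(a) × f(c) ≥ 0, new interval: [1.675000, 3.050000]

After 1 iteration(s), the approximation is c_1 = 1.675000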